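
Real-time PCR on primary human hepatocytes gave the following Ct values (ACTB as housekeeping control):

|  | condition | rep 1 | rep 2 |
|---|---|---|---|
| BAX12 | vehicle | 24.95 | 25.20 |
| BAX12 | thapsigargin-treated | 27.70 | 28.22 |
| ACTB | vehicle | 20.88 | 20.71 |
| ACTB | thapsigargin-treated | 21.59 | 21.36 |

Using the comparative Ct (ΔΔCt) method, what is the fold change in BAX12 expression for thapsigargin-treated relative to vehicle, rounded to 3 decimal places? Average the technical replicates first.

0.217

Mean Ct: BAX12 vehicle 25.075; BAX12 thapsigargin-treated 27.960; ACTB vehicle 20.795; ACTB thapsigargin-treated 21.475
ΔCt(vehicle) = 25.075 − 20.795 = 4.280
ΔCt(thapsigargin-treated) = 27.960 − 21.475 = 6.485
ΔΔCt = 6.485 − 4.280 = 2.205
Fold change = 2^(−2.205) = 0.2169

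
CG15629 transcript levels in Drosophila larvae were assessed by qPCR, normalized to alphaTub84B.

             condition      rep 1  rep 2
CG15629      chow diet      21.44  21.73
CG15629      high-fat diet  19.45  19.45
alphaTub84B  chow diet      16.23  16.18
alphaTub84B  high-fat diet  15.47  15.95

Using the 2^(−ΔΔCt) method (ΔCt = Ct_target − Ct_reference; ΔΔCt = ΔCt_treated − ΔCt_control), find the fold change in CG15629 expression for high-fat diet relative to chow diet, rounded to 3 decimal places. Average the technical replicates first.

3.117

Mean Ct: CG15629 chow diet 21.585; CG15629 high-fat diet 19.450; alphaTub84B chow diet 16.205; alphaTub84B high-fat diet 15.710
ΔCt(chow diet) = 21.585 − 16.205 = 5.380
ΔCt(high-fat diet) = 19.450 − 15.710 = 3.740
ΔΔCt = 3.740 − 5.380 = -1.640
Fold change = 2^(−(-1.640)) = 2^1.640 = 3.1167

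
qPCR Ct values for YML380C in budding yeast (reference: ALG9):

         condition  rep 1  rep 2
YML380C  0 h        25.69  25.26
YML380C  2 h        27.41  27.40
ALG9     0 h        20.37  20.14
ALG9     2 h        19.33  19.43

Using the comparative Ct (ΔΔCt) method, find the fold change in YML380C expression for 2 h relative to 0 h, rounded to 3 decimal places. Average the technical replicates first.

0.143

Mean Ct: YML380C 0 h 25.475; YML380C 2 h 27.405; ALG9 0 h 20.255; ALG9 2 h 19.380
ΔCt(0 h) = 25.475 − 20.255 = 5.220
ΔCt(2 h) = 27.405 − 19.380 = 8.025
ΔΔCt = 8.025 − 5.220 = 2.805
Fold change = 2^(−2.805) = 0.1431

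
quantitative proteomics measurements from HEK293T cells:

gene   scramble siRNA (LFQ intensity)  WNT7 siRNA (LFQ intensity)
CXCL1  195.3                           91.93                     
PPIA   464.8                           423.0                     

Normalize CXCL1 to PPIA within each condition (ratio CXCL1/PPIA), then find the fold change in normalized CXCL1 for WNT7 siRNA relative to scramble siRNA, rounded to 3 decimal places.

0.517

CXCL1/PPIA (scramble siRNA) = 195.3 / 464.8 = 0.42018
CXCL1/PPIA (WNT7 siRNA) = 91.93 / 423.0 = 0.21733
Fold change = 0.21733 / 0.42018 = 0.5172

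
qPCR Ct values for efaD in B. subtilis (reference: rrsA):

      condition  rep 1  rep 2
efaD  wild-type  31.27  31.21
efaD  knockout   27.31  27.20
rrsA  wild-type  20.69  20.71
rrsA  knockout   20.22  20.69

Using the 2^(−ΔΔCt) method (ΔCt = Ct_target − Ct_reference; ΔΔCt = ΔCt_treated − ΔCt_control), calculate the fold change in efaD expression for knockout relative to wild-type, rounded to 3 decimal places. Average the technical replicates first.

13.361

Mean Ct: efaD wild-type 31.240; efaD knockout 27.255; rrsA wild-type 20.700; rrsA knockout 20.455
ΔCt(wild-type) = 31.240 − 20.700 = 10.540
ΔCt(knockout) = 27.255 − 20.455 = 6.800
ΔΔCt = 6.800 − 10.540 = -3.740
Fold change = 2^(−(-3.740)) = 2^3.740 = 13.3614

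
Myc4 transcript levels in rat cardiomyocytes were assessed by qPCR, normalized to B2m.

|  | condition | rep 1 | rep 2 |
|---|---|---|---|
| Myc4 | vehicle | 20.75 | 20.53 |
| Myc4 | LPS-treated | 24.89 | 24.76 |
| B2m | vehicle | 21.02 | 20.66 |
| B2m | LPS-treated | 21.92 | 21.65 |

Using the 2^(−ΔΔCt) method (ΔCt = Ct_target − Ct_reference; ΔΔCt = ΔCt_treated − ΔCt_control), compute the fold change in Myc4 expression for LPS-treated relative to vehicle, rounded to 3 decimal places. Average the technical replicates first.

0.106

Mean Ct: Myc4 vehicle 20.640; Myc4 LPS-treated 24.825; B2m vehicle 20.840; B2m LPS-treated 21.785
ΔCt(vehicle) = 20.640 − 20.840 = -0.200
ΔCt(LPS-treated) = 24.825 − 21.785 = 3.040
ΔΔCt = 3.040 − (-0.200) = 3.240
Fold change = 2^(−3.240) = 0.1058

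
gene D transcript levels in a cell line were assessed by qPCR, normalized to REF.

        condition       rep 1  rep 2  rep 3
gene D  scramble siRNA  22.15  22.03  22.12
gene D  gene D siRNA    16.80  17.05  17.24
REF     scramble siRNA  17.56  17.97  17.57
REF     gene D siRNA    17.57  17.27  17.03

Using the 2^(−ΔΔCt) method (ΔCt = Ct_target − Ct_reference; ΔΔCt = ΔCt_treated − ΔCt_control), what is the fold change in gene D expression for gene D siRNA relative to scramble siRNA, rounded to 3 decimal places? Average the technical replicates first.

25.281

Mean Ct: gene D scramble siRNA 22.100; gene D gene D siRNA 17.030; REF scramble siRNA 17.700; REF gene D siRNA 17.290
ΔCt(scramble siRNA) = 22.100 − 17.700 = 4.400
ΔCt(gene D siRNA) = 17.030 − 17.290 = -0.260
ΔΔCt = -0.260 − 4.400 = -4.660
Fold change = 2^(−(-4.660)) = 2^4.660 = 25.2813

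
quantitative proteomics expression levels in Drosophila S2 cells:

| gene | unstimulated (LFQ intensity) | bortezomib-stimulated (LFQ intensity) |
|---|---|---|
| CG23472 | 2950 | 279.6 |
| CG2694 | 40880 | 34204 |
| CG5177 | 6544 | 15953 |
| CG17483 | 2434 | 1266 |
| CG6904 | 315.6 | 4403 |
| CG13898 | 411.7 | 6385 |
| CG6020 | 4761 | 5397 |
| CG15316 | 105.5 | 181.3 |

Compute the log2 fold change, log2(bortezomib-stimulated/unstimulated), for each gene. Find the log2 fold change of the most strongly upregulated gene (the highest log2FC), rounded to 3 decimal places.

log2(279.6/2950) = -3.399  (CG23472)
log2(34204/40880) = -0.257  (CG2694)
log2(15953/6544) = 1.286  (CG5177)
log2(1266/2434) = -0.943  (CG17483)
log2(4403/315.6) = 3.802  (CG6904)
log2(6385/411.7) = 3.955  (CG13898)
log2(5397/4761) = 0.181  (CG6020)
log2(181.3/105.5) = 0.781  (CG15316)
CG13898 is most strongly upregulated.

3.955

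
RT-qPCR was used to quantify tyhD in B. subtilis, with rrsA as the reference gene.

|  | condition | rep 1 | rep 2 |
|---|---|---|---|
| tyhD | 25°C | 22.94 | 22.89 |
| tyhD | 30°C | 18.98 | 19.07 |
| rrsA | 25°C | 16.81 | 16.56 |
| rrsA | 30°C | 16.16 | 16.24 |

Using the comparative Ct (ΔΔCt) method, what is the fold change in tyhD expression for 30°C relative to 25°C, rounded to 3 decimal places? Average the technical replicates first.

Mean Ct: tyhD 25°C 22.915; tyhD 30°C 19.025; rrsA 25°C 16.685; rrsA 30°C 16.200
ΔCt(25°C) = 22.915 − 16.685 = 6.230
ΔCt(30°C) = 19.025 − 16.200 = 2.825
ΔΔCt = 2.825 − 6.230 = -3.405
Fold change = 2^(−(-3.405)) = 2^3.405 = 10.5927

10.593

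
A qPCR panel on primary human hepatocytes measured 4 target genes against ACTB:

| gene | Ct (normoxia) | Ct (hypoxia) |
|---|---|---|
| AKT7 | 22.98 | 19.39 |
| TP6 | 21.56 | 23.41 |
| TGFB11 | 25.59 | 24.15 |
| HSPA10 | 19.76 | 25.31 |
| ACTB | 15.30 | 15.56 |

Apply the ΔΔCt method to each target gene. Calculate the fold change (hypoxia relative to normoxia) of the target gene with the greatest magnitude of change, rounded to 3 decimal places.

AKT7: ΔΔCt = (19.39−15.56) − (22.98−15.30) = 3.83 − 7.68 = -3.85; fold change = 2^3.85 = 14.420
TP6: ΔΔCt = (23.41−15.56) − (21.56−15.30) = 7.85 − 6.26 = 1.59; fold change = 2^-1.59 = 0.332
TGFB11: ΔΔCt = (24.15−15.56) − (25.59−15.30) = 8.59 − 10.29 = -1.70; fold change = 2^1.70 = 3.249
HSPA10: ΔΔCt = (25.31−15.56) − (19.76−15.30) = 9.75 − 4.46 = 5.29; fold change = 2^-5.29 = 0.026
HSPA10 has the largest |ΔΔCt| = 5.29.

0.026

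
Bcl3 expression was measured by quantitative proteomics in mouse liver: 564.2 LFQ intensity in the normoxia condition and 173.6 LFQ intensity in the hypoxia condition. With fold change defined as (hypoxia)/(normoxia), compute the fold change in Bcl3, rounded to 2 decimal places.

0.31

Fold change = 173.6 / 564.2 = 0.308
Bcl3 is downregulated.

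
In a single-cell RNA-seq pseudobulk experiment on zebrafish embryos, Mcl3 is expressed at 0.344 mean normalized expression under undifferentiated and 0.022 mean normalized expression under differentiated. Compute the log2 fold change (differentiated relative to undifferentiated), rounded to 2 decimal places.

-3.97

Fold change = 0.022 / 0.344 = 0.0640
log2(0.0640) = -3.967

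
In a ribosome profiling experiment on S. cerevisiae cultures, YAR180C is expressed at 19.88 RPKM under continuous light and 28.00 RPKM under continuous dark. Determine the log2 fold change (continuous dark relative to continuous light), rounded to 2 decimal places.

0.49

Fold change = 28.00 / 19.88 = 1.4085
log2(1.4085) = 0.494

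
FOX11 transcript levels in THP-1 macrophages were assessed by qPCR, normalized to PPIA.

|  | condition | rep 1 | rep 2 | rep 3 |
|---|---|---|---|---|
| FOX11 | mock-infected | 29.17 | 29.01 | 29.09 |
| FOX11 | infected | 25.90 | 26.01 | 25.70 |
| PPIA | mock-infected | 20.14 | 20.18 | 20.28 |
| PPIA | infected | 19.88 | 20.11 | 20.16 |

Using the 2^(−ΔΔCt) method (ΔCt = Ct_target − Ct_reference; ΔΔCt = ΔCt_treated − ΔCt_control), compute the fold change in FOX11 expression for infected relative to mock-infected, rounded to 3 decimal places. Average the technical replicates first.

8.398

Mean Ct: FOX11 mock-infected 29.090; FOX11 infected 25.870; PPIA mock-infected 20.200; PPIA infected 20.050
ΔCt(mock-infected) = 29.090 − 20.200 = 8.890
ΔCt(infected) = 25.870 − 20.050 = 5.820
ΔΔCt = 5.820 − 8.890 = -3.070
Fold change = 2^(−(-3.070)) = 2^3.070 = 8.3977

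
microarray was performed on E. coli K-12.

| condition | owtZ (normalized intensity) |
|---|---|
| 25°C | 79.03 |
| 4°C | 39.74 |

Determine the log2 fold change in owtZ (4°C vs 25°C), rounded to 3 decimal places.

Fold change = 39.74 / 79.03 = 0.5028
log2(0.5028) = -0.9918

-0.992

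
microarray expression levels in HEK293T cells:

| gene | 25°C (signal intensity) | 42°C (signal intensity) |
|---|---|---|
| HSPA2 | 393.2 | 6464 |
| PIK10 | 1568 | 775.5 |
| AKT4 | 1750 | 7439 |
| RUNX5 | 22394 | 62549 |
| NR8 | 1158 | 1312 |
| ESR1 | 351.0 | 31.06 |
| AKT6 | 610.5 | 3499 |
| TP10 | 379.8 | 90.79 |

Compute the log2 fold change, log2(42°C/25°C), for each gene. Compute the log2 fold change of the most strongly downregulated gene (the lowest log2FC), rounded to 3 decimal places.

-3.498

log2(6464/393.2) = 4.039  (HSPA2)
log2(775.5/1568) = -1.016  (PIK10)
log2(7439/1750) = 2.088  (AKT4)
log2(62549/22394) = 1.482  (RUNX5)
log2(1312/1158) = 0.180  (NR8)
log2(31.06/351.0) = -3.498  (ESR1)
log2(3499/610.5) = 2.519  (AKT6)
log2(90.79/379.8) = -2.065  (TP10)
ESR1 is most strongly downregulated.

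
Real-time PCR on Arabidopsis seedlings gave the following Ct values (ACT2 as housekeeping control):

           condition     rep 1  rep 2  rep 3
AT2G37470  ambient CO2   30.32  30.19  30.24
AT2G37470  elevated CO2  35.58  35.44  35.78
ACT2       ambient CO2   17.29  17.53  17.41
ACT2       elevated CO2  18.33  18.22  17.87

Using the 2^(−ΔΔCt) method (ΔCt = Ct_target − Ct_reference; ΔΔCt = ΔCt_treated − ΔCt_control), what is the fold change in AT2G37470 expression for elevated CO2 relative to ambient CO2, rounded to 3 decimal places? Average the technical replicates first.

Mean Ct: AT2G37470 ambient CO2 30.250; AT2G37470 elevated CO2 35.600; ACT2 ambient CO2 17.410; ACT2 elevated CO2 18.140
ΔCt(ambient CO2) = 30.250 − 17.410 = 12.840
ΔCt(elevated CO2) = 35.600 − 18.140 = 17.460
ΔΔCt = 17.460 − 12.840 = 4.620
Fold change = 2^(−4.620) = 0.0407

0.041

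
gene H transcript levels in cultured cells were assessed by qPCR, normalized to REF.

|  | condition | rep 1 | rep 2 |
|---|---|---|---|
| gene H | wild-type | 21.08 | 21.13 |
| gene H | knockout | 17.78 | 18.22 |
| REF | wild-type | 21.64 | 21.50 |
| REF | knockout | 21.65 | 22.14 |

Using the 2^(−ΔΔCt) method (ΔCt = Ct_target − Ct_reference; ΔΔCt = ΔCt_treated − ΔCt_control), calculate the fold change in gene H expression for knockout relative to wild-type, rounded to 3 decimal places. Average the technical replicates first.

Mean Ct: gene H wild-type 21.105; gene H knockout 18.000; REF wild-type 21.570; REF knockout 21.895
ΔCt(wild-type) = 21.105 − 21.570 = -0.465
ΔCt(knockout) = 18.000 − 21.895 = -3.895
ΔΔCt = -3.895 − (-0.465) = -3.430
Fold change = 2^(−(-3.430)) = 2^3.430 = 10.7779

10.778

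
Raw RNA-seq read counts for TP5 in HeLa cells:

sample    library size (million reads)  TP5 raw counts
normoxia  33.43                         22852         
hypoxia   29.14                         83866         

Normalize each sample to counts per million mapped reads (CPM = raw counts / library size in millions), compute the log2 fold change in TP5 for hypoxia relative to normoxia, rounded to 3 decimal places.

2.074

CPM(normoxia) = 22852 / 33.43 = 683.5776
CPM(hypoxia) = 83866 / 29.14 = 2878.0371
Fold change = 2878.0371 / 683.5776 = 4.21026
log2(4.21026) = 2.0739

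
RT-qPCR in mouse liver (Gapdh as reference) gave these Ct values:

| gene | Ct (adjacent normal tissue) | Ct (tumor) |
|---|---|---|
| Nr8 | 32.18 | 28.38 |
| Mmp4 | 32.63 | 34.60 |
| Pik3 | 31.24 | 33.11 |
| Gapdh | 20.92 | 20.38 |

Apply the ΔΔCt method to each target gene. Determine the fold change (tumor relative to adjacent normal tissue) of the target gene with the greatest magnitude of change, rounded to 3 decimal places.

Nr8: ΔΔCt = (28.38−20.38) − (32.18−20.92) = 8.00 − 11.26 = -3.26; fold change = 2^3.26 = 9.580
Mmp4: ΔΔCt = (34.60−20.38) − (32.63−20.92) = 14.22 − 11.71 = 2.51; fold change = 2^-2.51 = 0.176
Pik3: ΔΔCt = (33.11−20.38) − (31.24−20.92) = 12.73 − 10.32 = 2.41; fold change = 2^-2.41 = 0.188
Nr8 has the largest |ΔΔCt| = 3.26.

9.580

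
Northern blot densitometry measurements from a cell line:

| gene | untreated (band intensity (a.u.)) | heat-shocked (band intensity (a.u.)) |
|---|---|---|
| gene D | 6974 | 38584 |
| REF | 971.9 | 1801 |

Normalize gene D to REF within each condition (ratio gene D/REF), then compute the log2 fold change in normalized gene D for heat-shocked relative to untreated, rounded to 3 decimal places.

gene D/REF (untreated) = 6974 / 971.9 = 7.1756
gene D/REF (heat-shocked) = 38584 / 1801 = 21.424
Fold change = 21.424 / 7.1756 = 2.9856
log2(2.9856) = 1.5780

1.578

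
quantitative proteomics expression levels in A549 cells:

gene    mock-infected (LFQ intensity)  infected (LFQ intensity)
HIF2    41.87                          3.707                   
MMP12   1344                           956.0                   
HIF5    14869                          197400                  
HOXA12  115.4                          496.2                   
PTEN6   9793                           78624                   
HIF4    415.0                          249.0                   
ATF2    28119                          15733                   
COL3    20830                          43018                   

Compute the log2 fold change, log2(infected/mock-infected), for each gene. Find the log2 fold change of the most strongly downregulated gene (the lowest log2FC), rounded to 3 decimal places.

-3.498

log2(3.707/41.87) = -3.498  (HIF2)
log2(956.0/1344) = -0.491  (MMP12)
log2(197400/14869) = 3.731  (HIF5)
log2(496.2/115.4) = 2.104  (HOXA12)
log2(78624/9793) = 3.005  (PTEN6)
log2(249.0/415.0) = -0.737  (HIF4)
log2(15733/28119) = -0.838  (ATF2)
log2(43018/20830) = 1.046  (COL3)
HIF2 is most strongly downregulated.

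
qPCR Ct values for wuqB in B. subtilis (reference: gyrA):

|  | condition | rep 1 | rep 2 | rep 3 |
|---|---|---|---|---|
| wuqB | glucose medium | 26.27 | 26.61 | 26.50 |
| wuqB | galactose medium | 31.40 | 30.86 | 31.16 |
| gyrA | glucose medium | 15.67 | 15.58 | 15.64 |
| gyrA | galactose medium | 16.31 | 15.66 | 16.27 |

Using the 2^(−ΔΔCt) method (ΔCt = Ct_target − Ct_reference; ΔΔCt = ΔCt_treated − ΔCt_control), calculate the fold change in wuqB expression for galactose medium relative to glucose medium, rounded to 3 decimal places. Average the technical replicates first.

Mean Ct: wuqB glucose medium 26.460; wuqB galactose medium 31.140; gyrA glucose medium 15.630; gyrA galactose medium 16.080
ΔCt(glucose medium) = 26.460 − 15.630 = 10.830
ΔCt(galactose medium) = 31.140 − 16.080 = 15.060
ΔΔCt = 15.060 − 10.830 = 4.230
Fold change = 2^(−4.230) = 0.0533

0.053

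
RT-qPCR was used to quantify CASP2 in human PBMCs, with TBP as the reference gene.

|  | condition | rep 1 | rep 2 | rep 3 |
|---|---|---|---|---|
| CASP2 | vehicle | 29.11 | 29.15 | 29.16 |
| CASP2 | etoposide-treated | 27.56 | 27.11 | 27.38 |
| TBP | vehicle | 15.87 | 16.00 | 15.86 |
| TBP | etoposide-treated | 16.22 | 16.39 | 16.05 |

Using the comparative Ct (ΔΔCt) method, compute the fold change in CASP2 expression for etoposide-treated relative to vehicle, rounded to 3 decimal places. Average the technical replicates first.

Mean Ct: CASP2 vehicle 29.140; CASP2 etoposide-treated 27.350; TBP vehicle 15.910; TBP etoposide-treated 16.220
ΔCt(vehicle) = 29.140 − 15.910 = 13.230
ΔCt(etoposide-treated) = 27.350 − 16.220 = 11.130
ΔΔCt = 11.130 − 13.230 = -2.100
Fold change = 2^(−(-2.100)) = 2^2.100 = 4.2871

4.287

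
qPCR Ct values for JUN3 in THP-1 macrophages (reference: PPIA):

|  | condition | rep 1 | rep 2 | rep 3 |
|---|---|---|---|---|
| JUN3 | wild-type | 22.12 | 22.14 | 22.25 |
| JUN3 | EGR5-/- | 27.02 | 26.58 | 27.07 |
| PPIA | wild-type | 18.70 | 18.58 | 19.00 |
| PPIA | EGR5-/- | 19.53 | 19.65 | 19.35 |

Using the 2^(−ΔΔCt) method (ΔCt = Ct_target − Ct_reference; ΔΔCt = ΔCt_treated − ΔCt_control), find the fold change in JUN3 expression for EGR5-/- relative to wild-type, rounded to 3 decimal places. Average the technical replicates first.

Mean Ct: JUN3 wild-type 22.170; JUN3 EGR5-/- 26.890; PPIA wild-type 18.760; PPIA EGR5-/- 19.510
ΔCt(wild-type) = 22.170 − 18.760 = 3.410
ΔCt(EGR5-/-) = 26.890 − 19.510 = 7.380
ΔΔCt = 7.380 − 3.410 = 3.970
Fold change = 2^(−3.970) = 0.0638

0.064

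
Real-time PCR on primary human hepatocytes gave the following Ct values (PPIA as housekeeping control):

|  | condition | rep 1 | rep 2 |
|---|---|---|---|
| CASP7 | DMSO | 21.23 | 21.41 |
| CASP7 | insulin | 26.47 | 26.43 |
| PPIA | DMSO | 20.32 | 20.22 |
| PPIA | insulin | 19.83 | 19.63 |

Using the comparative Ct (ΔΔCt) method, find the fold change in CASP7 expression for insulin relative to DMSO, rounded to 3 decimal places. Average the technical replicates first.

0.020

Mean Ct: CASP7 DMSO 21.320; CASP7 insulin 26.450; PPIA DMSO 20.270; PPIA insulin 19.730
ΔCt(DMSO) = 21.320 − 20.270 = 1.050
ΔCt(insulin) = 26.450 − 19.730 = 6.720
ΔΔCt = 6.720 − 1.050 = 5.670
Fold change = 2^(−5.670) = 0.0196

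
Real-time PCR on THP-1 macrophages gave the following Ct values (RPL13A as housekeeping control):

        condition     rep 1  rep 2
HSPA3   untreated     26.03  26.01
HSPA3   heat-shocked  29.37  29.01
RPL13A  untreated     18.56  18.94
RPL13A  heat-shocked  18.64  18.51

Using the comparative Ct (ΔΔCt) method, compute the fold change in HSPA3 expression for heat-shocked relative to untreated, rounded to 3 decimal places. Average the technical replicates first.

0.098

Mean Ct: HSPA3 untreated 26.020; HSPA3 heat-shocked 29.190; RPL13A untreated 18.750; RPL13A heat-shocked 18.575
ΔCt(untreated) = 26.020 − 18.750 = 7.270
ΔCt(heat-shocked) = 29.190 − 18.575 = 10.615
ΔΔCt = 10.615 − 7.270 = 3.345
Fold change = 2^(−3.345) = 0.0984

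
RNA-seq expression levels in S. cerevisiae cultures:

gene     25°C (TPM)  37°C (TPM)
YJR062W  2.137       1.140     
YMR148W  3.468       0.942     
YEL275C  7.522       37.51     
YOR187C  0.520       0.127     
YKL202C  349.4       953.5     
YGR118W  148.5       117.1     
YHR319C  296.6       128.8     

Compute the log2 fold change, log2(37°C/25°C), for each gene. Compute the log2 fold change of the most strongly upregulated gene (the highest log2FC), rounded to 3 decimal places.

2.318

log2(1.140/2.137) = -0.907  (YJR062W)
log2(0.942/3.468) = -1.880  (YMR148W)
log2(37.51/7.522) = 2.318  (YEL275C)
log2(0.127/0.520) = -2.034  (YOR187C)
log2(953.5/349.4) = 1.448  (YKL202C)
log2(117.1/148.5) = -0.343  (YGR118W)
log2(128.8/296.6) = -1.203  (YHR319C)
YEL275C is most strongly upregulated.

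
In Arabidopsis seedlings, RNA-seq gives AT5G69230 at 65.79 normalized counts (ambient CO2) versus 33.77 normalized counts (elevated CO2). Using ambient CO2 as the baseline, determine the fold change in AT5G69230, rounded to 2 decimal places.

Fold change = 33.77 / 65.79 = 0.513
AT5G69230 is downregulated.

0.51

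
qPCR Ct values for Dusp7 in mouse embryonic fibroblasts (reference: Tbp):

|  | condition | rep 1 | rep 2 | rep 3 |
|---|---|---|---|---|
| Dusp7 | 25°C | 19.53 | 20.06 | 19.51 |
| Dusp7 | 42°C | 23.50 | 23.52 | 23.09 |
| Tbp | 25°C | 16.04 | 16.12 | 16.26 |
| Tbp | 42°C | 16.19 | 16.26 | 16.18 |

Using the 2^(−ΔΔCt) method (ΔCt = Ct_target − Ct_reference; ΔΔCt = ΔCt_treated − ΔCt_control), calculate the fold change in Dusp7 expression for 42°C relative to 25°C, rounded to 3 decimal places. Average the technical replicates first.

0.082

Mean Ct: Dusp7 25°C 19.700; Dusp7 42°C 23.370; Tbp 25°C 16.140; Tbp 42°C 16.210
ΔCt(25°C) = 19.700 − 16.140 = 3.560
ΔCt(42°C) = 23.370 − 16.210 = 7.160
ΔΔCt = 7.160 − 3.560 = 3.600
Fold change = 2^(−3.600) = 0.0825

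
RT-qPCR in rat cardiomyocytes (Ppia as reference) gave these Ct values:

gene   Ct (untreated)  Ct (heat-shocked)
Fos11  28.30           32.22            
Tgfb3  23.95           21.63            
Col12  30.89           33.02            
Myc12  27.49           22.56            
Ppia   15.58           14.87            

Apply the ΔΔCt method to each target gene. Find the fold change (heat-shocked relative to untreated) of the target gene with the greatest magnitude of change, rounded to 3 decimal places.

0.040

Fos11: ΔΔCt = (32.22−14.87) − (28.30−15.58) = 17.35 − 12.72 = 4.63; fold change = 2^-4.63 = 0.040
Tgfb3: ΔΔCt = (21.63−14.87) − (23.95−15.58) = 6.76 − 8.37 = -1.61; fold change = 2^1.61 = 3.053
Col12: ΔΔCt = (33.02−14.87) − (30.89−15.58) = 18.15 − 15.31 = 2.84; fold change = 2^-2.84 = 0.140
Myc12: ΔΔCt = (22.56−14.87) − (27.49−15.58) = 7.69 − 11.91 = -4.22; fold change = 2^4.22 = 18.636
Fos11 has the largest |ΔΔCt| = 4.63.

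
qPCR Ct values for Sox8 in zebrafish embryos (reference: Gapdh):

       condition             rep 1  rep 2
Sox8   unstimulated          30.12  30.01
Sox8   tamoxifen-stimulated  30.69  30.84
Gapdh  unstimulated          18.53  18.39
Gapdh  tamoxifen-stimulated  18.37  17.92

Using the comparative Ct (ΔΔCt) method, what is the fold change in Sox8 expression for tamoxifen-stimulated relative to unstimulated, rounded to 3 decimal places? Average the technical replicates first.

0.495

Mean Ct: Sox8 unstimulated 30.065; Sox8 tamoxifen-stimulated 30.765; Gapdh unstimulated 18.460; Gapdh tamoxifen-stimulated 18.145
ΔCt(unstimulated) = 30.065 − 18.460 = 11.605
ΔCt(tamoxifen-stimulated) = 30.765 − 18.145 = 12.620
ΔΔCt = 12.620 − 11.605 = 1.015
Fold change = 2^(−1.015) = 0.4948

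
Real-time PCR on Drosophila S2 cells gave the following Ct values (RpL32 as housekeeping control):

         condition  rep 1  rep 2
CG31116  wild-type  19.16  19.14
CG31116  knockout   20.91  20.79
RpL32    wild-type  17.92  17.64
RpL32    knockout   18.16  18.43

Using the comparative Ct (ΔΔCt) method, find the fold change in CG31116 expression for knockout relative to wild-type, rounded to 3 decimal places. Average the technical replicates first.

0.440

Mean Ct: CG31116 wild-type 19.150; CG31116 knockout 20.850; RpL32 wild-type 17.780; RpL32 knockout 18.295
ΔCt(wild-type) = 19.150 − 17.780 = 1.370
ΔCt(knockout) = 20.850 − 18.295 = 2.555
ΔΔCt = 2.555 − 1.370 = 1.185
Fold change = 2^(−1.185) = 0.4398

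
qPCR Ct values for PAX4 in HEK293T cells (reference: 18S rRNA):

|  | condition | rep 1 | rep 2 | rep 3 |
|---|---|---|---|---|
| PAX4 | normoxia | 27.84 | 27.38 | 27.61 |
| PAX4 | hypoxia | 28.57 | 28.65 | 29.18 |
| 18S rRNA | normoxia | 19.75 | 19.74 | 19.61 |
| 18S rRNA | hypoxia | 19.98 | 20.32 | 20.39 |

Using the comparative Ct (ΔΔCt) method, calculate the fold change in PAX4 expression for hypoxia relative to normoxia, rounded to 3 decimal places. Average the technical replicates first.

0.633

Mean Ct: PAX4 normoxia 27.610; PAX4 hypoxia 28.800; 18S rRNA normoxia 19.700; 18S rRNA hypoxia 20.230
ΔCt(normoxia) = 27.610 − 19.700 = 7.910
ΔCt(hypoxia) = 28.800 − 20.230 = 8.570
ΔΔCt = 8.570 − 7.910 = 0.660
Fold change = 2^(−0.660) = 0.6329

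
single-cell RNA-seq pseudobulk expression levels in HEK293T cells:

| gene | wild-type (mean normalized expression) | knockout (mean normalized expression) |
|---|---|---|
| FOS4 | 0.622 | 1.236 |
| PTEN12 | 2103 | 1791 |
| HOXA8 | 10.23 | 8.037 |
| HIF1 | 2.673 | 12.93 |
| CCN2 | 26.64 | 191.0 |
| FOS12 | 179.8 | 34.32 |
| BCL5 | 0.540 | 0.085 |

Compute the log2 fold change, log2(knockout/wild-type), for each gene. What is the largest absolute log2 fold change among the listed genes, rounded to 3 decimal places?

2.842

log2(1.236/0.622) = 0.991  (FOS4)
log2(1791/2103) = -0.232  (PTEN12)
log2(8.037/10.23) = -0.348  (HOXA8)
log2(12.93/2.673) = 2.274  (HIF1)
log2(191.0/26.64) = 2.842  (CCN2)
log2(34.32/179.8) = -2.389  (FOS12)
log2(0.085/0.540) = -2.667  (BCL5)
The largest magnitude belongs to CCN2.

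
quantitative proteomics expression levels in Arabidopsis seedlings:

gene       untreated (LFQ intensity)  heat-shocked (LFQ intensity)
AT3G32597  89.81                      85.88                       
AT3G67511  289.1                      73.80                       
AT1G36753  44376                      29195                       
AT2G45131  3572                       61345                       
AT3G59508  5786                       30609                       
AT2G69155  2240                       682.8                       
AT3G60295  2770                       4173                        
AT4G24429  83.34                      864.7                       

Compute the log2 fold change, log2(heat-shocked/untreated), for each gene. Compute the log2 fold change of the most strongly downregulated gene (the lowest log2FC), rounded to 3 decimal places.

-1.970

log2(85.88/89.81) = -0.065  (AT3G32597)
log2(73.80/289.1) = -1.970  (AT3G67511)
log2(29195/44376) = -0.604  (AT1G36753)
log2(61345/3572) = 4.102  (AT2G45131)
log2(30609/5786) = 2.403  (AT3G59508)
log2(682.8/2240) = -1.714  (AT2G69155)
log2(4173/2770) = 0.591  (AT3G60295)
log2(864.7/83.34) = 3.375  (AT4G24429)
AT3G67511 is most strongly downregulated.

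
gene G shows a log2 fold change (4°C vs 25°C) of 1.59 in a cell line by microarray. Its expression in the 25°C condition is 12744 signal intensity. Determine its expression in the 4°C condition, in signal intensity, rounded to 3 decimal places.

Fold change = 2^(1.59) = 3.0105
4°C expression = 12744 × 3.0105 = 38365.729

38365.729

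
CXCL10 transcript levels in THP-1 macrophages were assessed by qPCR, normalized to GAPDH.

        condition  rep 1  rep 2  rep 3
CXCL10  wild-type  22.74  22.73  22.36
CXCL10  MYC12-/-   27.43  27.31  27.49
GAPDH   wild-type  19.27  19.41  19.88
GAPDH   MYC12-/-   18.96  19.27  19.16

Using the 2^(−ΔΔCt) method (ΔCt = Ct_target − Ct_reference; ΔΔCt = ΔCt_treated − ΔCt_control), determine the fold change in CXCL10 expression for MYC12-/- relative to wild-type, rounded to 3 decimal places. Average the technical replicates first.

0.027

Mean Ct: CXCL10 wild-type 22.610; CXCL10 MYC12-/- 27.410; GAPDH wild-type 19.520; GAPDH MYC12-/- 19.130
ΔCt(wild-type) = 22.610 − 19.520 = 3.090
ΔCt(MYC12-/-) = 27.410 − 19.130 = 8.280
ΔΔCt = 8.280 − 3.090 = 5.190
Fold change = 2^(−5.190) = 0.0274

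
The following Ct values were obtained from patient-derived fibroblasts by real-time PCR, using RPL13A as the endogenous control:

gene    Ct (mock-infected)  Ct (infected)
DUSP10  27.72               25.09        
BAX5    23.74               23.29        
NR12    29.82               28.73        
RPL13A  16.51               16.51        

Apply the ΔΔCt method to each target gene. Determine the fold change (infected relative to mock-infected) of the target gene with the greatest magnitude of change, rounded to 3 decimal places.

DUSP10: ΔΔCt = (25.09−16.51) − (27.72−16.51) = 8.58 − 11.21 = -2.63; fold change = 2^2.63 = 6.190
BAX5: ΔΔCt = (23.29−16.51) − (23.74−16.51) = 6.78 − 7.23 = -0.45; fold change = 2^0.45 = 1.366
NR12: ΔΔCt = (28.73−16.51) − (29.82−16.51) = 12.22 − 13.31 = -1.09; fold change = 2^1.09 = 2.129
DUSP10 has the largest |ΔΔCt| = 2.63.

6.190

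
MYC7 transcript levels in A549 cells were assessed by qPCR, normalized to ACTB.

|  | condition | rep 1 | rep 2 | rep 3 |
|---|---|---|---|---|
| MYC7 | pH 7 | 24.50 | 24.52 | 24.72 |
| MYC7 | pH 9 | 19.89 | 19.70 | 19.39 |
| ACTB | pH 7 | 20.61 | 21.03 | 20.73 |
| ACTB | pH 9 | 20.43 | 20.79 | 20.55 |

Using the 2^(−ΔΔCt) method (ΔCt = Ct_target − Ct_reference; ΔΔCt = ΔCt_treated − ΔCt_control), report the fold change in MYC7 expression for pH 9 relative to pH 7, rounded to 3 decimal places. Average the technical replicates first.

26.355

Mean Ct: MYC7 pH 7 24.580; MYC7 pH 9 19.660; ACTB pH 7 20.790; ACTB pH 9 20.590
ΔCt(pH 7) = 24.580 − 20.790 = 3.790
ΔCt(pH 9) = 19.660 − 20.590 = -0.930
ΔΔCt = -0.930 − 3.790 = -4.720
Fold change = 2^(−(-4.720)) = 2^4.720 = 26.3549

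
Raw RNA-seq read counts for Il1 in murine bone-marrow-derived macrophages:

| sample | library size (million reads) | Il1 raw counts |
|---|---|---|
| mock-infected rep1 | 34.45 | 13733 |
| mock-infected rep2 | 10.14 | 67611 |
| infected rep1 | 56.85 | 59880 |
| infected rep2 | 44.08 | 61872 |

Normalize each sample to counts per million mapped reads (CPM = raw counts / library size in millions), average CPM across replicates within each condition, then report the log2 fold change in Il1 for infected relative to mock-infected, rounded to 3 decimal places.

-1.524

CPM(mock-infected rep1) = 13733 / 34.45 = 398.6357
CPM(mock-infected rep2) = 67611 / 10.14 = 6667.7515
CPM(infected rep1) = 59880 / 56.85 = 1053.2982
CPM(infected rep2) = 61872 / 44.08 = 1403.6298
mean CPM(mock-infected) = 3533.1936; mean CPM(infected) = 1228.4640
Fold change = 1228.4640 / 3533.1936 = 0.34769
log2(0.34769) = -1.5241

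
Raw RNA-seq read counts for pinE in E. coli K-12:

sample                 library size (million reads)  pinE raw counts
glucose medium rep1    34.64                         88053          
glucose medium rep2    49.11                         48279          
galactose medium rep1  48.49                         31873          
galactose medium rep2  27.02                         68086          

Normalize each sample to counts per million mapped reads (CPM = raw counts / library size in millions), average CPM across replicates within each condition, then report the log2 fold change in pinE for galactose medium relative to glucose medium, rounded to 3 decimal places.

-0.150

CPM(glucose medium rep1) = 88053 / 34.64 = 2541.9457
CPM(glucose medium rep2) = 48279 / 49.11 = 983.0788
CPM(galactose medium rep1) = 31873 / 48.49 = 657.3108
CPM(galactose medium rep2) = 68086 / 27.02 = 2519.8372
mean CPM(glucose medium) = 1762.5123; mean CPM(galactose medium) = 1588.5740
Fold change = 1588.5740 / 1762.5123 = 0.90131
log2(0.90131) = -0.1499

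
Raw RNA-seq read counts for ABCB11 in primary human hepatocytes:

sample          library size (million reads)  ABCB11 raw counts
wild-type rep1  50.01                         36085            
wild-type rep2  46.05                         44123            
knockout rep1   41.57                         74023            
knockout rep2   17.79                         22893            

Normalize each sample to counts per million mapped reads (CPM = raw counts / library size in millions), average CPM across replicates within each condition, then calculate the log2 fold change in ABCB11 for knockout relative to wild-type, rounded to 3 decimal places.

0.869

CPM(wild-type rep1) = 36085 / 50.01 = 721.5557
CPM(wild-type rep2) = 44123 / 46.05 = 958.1542
CPM(knockout rep1) = 74023 / 41.57 = 1780.6832
CPM(knockout rep2) = 22893 / 17.79 = 1286.8465
mean CPM(wild-type) = 839.8549; mean CPM(knockout) = 1533.7649
Fold change = 1533.7649 / 839.8549 = 1.82623
log2(1.82623) = 0.8689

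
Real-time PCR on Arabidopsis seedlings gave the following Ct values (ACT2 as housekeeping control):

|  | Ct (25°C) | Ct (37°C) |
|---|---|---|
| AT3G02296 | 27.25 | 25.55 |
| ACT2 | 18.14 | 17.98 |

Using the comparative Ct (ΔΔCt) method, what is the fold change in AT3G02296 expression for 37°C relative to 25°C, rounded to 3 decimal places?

2.908

ΔCt(25°C) = 27.250 − 18.140 = 9.110
ΔCt(37°C) = 25.550 − 17.980 = 7.570
ΔΔCt = 7.570 − 9.110 = -1.540
Fold change = 2^(−(-1.540)) = 2^1.540 = 2.9079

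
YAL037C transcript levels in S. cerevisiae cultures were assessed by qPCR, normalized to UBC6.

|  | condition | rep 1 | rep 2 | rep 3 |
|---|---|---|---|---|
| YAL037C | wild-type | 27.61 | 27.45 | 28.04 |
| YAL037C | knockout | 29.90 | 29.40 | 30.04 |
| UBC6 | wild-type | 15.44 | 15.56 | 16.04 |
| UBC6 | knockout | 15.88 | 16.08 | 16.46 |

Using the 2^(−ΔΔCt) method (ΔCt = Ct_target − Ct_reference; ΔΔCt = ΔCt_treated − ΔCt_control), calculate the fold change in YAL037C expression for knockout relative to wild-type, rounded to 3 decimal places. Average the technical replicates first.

0.325

Mean Ct: YAL037C wild-type 27.700; YAL037C knockout 29.780; UBC6 wild-type 15.680; UBC6 knockout 16.140
ΔCt(wild-type) = 27.700 − 15.680 = 12.020
ΔCt(knockout) = 29.780 − 16.140 = 13.640
ΔΔCt = 13.640 − 12.020 = 1.620
Fold change = 2^(−1.620) = 0.3253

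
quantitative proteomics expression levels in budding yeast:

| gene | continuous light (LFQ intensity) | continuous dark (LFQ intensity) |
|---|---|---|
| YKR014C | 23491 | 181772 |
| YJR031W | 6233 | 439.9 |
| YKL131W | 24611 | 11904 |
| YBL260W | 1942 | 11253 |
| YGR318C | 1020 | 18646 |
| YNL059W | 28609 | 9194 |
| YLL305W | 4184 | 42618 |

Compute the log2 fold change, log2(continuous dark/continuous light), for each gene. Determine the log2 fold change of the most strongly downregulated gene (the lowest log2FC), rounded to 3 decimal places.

-3.825

log2(181772/23491) = 2.952  (YKR014C)
log2(439.9/6233) = -3.825  (YJR031W)
log2(11904/24611) = -1.048  (YKL131W)
log2(11253/1942) = 2.535  (YBL260W)
log2(18646/1020) = 4.192  (YGR318C)
log2(9194/28609) = -1.638  (YNL059W)
log2(42618/4184) = 3.349  (YLL305W)
YJR031W is most strongly downregulated.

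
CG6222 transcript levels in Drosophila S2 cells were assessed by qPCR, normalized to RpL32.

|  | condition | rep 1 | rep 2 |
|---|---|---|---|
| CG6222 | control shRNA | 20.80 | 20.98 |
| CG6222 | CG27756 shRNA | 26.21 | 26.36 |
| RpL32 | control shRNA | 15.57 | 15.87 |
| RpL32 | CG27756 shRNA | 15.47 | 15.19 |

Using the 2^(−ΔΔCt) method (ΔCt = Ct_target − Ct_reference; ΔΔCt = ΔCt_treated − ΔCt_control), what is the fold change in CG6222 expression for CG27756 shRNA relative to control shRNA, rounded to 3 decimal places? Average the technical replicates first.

Mean Ct: CG6222 control shRNA 20.890; CG6222 CG27756 shRNA 26.285; RpL32 control shRNA 15.720; RpL32 CG27756 shRNA 15.330
ΔCt(control shRNA) = 20.890 − 15.720 = 5.170
ΔCt(CG27756 shRNA) = 26.285 − 15.330 = 10.955
ΔΔCt = 10.955 − 5.170 = 5.785
Fold change = 2^(−5.785) = 0.0181

0.018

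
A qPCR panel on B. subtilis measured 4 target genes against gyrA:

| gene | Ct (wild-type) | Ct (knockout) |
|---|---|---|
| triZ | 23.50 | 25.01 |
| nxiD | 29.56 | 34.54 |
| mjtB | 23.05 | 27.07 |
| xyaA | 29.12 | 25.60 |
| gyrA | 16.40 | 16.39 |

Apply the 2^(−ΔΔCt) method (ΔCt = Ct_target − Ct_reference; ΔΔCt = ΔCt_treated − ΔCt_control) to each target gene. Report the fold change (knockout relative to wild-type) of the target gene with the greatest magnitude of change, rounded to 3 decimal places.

triZ: ΔΔCt = (25.01−16.39) − (23.50−16.40) = 8.62 − 7.10 = 1.52; fold change = 2^-1.52 = 0.349
nxiD: ΔΔCt = (34.54−16.39) − (29.56−16.40) = 18.15 − 13.16 = 4.99; fold change = 2^-4.99 = 0.031
mjtB: ΔΔCt = (27.07−16.39) − (23.05−16.40) = 10.68 − 6.65 = 4.03; fold change = 2^-4.03 = 0.061
xyaA: ΔΔCt = (25.60−16.39) − (29.12−16.40) = 9.21 − 12.72 = -3.51; fold change = 2^3.51 = 11.392
nxiD has the largest |ΔΔCt| = 4.99.

0.031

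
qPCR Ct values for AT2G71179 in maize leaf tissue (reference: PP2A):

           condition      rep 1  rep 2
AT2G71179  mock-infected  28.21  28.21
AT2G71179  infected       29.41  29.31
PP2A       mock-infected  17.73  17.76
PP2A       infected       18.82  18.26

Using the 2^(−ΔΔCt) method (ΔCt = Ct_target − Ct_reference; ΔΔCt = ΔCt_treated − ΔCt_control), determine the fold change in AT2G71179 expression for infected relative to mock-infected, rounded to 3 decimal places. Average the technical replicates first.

0.782

Mean Ct: AT2G71179 mock-infected 28.210; AT2G71179 infected 29.360; PP2A mock-infected 17.745; PP2A infected 18.540
ΔCt(mock-infected) = 28.210 − 17.745 = 10.465
ΔCt(infected) = 29.360 − 18.540 = 10.820
ΔΔCt = 10.820 − 10.465 = 0.355
Fold change = 2^(−0.355) = 0.7819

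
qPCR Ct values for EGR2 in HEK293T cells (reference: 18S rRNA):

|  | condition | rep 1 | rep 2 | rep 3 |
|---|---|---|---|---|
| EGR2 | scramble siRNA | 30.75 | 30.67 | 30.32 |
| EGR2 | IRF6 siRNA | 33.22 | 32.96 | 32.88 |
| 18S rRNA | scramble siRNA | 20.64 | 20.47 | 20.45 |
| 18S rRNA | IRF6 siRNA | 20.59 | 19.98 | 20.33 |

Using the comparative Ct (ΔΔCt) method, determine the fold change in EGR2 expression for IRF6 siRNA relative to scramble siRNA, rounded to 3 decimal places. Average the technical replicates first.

0.158

Mean Ct: EGR2 scramble siRNA 30.580; EGR2 IRF6 siRNA 33.020; 18S rRNA scramble siRNA 20.520; 18S rRNA IRF6 siRNA 20.300
ΔCt(scramble siRNA) = 30.580 − 20.520 = 10.060
ΔCt(IRF6 siRNA) = 33.020 − 20.300 = 12.720
ΔΔCt = 12.720 − 10.060 = 2.660
Fold change = 2^(−2.660) = 0.1582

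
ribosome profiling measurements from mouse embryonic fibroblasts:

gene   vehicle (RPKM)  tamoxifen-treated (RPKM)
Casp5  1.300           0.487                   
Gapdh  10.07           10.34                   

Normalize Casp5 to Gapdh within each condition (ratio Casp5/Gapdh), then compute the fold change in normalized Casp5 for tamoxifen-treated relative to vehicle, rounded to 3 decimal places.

0.365

Casp5/Gapdh (vehicle) = 1.300 / 10.07 = 0.1291
Casp5/Gapdh (tamoxifen-treated) = 0.487 / 10.34 = 0.047099
Fold change = 0.047099 / 0.1291 = 0.3648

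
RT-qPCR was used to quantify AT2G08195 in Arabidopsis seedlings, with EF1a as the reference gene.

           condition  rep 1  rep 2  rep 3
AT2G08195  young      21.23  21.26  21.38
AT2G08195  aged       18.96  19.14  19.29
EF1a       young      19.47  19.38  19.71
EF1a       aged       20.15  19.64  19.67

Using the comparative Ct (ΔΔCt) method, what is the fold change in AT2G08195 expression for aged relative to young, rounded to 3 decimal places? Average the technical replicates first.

5.502

Mean Ct: AT2G08195 young 21.290; AT2G08195 aged 19.130; EF1a young 19.520; EF1a aged 19.820
ΔCt(young) = 21.290 − 19.520 = 1.770
ΔCt(aged) = 19.130 − 19.820 = -0.690
ΔΔCt = -0.690 − 1.770 = -2.460
Fold change = 2^(−(-2.460)) = 2^2.460 = 5.5022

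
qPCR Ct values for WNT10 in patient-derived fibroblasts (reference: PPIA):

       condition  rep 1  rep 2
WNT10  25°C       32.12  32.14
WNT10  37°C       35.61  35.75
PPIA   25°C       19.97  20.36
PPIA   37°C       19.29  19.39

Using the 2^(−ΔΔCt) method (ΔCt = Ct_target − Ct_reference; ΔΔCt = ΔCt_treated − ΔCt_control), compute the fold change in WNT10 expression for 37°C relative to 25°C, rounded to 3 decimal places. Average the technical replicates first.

Mean Ct: WNT10 25°C 32.130; WNT10 37°C 35.680; PPIA 25°C 20.165; PPIA 37°C 19.340
ΔCt(25°C) = 32.130 − 20.165 = 11.965
ΔCt(37°C) = 35.680 − 19.340 = 16.340
ΔΔCt = 16.340 − 11.965 = 4.375
Fold change = 2^(−4.375) = 0.0482

0.048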